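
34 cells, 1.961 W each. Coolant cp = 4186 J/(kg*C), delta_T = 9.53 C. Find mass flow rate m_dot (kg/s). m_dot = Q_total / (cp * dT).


Q_total = 34 * 1.961 = 66.674 W
m_dot = Q_total / (cp * dT) = 66.674 / (4186 * 9.53) = 0.001671 kg/s

0.001671 kg/s


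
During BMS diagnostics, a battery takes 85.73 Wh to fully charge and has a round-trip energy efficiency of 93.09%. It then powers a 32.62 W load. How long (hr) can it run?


Step 1: E_discharge = eta/100 * E_charge = 93.09/100 * 85.73 = 79.806 Wh
Step 2: t = E_discharge / P = 79.806 / 32.62 = 2.447 hr

2.447 hr


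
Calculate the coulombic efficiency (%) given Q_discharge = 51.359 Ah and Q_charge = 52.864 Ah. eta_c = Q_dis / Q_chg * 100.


eta_c = Q_dis / Q_chg * 100 = 51.359 / 52.864 * 100 = 97.15%

97.15%


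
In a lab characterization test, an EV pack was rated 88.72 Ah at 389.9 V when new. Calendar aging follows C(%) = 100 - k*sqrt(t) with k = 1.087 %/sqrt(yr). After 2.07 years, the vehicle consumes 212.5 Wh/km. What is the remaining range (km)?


Step 1: capacity retention = 100 - 1.087 * sqrt(2.07) = 100 - 1.087 * 1.4387 = 98.436%
Step 2: C_now = 88.72 * 98.436/100 = 87.332 Ah
Step 3: E_pack = V * C_now = 389.9 * 87.332 = 34051 Wh
Step 4: range = E_pack / consumption = 34051 / 212.5 = 160.2 km

160.2 km


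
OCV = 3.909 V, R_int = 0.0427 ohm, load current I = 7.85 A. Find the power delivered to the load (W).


Step 1: V_terminal = OCV - I*R = 3.909 - 7.85 * 0.0427 = 3.5738 V
Step 2: P_out = V_terminal * I = 3.5738 * 7.85 = 28.05 W

28.05 W


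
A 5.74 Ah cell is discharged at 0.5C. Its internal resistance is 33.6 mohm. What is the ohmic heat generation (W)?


Convert: R = 33.6 mohm = 0.0336 ohm
Step 1: I = C_rate * capacity = 0.5 * 5.74 = 2.87 A
Step 2: Q = I^2 * R = 2.87^2 * 0.0336 = 8.2369 * 0.0336 = 0.2768 W

0.2768 W


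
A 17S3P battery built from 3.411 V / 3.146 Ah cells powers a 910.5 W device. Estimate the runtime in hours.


Step 1: E_pack = Ns * V_cell * Np * C_cell = 17 * 3.411 * 3 * 3.146 = 547.28 Wh
Step 2: t = E_pack / P = 547.28 / 910.5 = 0.6011 hr

0.6011 hr


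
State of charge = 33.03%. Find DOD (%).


DOD = 100 - SOC = 100 - 33.03 = 66.97%

66.97%


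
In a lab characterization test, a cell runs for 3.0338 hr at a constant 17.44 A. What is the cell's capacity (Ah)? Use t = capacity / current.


C = I * t = 17.44 * 3.0338 = 52.91 Ah

52.91 Ah


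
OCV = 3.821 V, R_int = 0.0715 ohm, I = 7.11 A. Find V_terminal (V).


IR drop = 7.11 * 0.0715 = 0.50837 V
V = 3.821 - 0.50837 = 3.313 V

3.313 V


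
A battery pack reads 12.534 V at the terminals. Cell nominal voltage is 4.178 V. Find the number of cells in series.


n = V_pack / V_cell = 12.534 / 4.178 = 3

3


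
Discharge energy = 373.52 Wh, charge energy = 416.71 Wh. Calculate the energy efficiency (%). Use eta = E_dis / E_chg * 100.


eta_e = E_dis / E_chg * 100 = 373.52 / 416.71 * 100 = 89.64%

89.64%


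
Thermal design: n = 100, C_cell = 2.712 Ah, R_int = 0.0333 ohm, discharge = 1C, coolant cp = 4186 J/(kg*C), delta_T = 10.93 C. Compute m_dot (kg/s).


Step 1: I = 1 * 2.712 = 2.712 A
Step 2: Q_cell = I^2 * R = 2.712^2 * 0.0333 = 0.24492 W
Step 3: Q_total = 100 * 0.24492 = 24.492 W
Step 4: m_dot = Q_total / (cp * dT) = 24.492 / (4186 * 10.93) = 5.353e-04 kg/s

5.353e-04 kg/s


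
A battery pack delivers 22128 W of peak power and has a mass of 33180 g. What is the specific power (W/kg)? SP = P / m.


Convert: m = 33180 g = 33.18 kg
SP = P / m = 22128 / 33.18 = 666.9 W/kg

666.9 W/kg


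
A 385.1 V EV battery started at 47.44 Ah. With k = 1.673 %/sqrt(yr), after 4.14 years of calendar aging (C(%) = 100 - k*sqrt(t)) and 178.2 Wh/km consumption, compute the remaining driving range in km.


Step 1: capacity retention = 100 - 1.673 * sqrt(4.14) = 100 - 1.673 * 2.0347 = 96.596%
Step 2: C_now = 47.44 * 96.596/100 = 45.825 Ah
Step 3: E_pack = V * C_now = 385.1 * 45.825 = 17647 Wh
Step 4: range = E_pack / consumption = 17647 / 178.2 = 99.03 km

99.03 km


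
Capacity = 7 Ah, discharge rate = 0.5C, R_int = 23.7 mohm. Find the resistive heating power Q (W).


Convert: R = 23.7 mohm = 0.0237 ohm
Step 1: I = C_rate * capacity = 0.5 * 7 = 3.5 A
Step 2: Q = I^2 * R = 3.5^2 * 0.0237 = 12.25 * 0.0237 = 0.2903 W

0.2903 W


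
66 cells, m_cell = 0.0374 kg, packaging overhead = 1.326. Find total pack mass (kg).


Cell mass sum = 66 * 0.0374 = 2.4684 kg
With overhead 1.326: m_pack = 2.4684 * 1.326 = 3.273 kg

3.273 kg


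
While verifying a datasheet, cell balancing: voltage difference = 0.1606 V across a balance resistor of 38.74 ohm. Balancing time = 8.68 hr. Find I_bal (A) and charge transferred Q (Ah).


I_bal = dV / R = 0.1606 / 38.74 = 0.0041456 A
Q = I_bal * t = 0.0041456 * 8.68 = 0.03598 Ah

I=0.0041456 A, Q=0.03598 Ah


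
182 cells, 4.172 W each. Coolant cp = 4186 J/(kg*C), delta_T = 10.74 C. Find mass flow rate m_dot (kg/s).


Step 1: Total heat Q = 182 * 4.172 W = 759.3 W
Step 2: denom = cp * dT = 4186 * 10.74 = 44958
Step 3: m_dot = 759.3 / 44958 = 0.01689 kg/s

0.01689 kg/s


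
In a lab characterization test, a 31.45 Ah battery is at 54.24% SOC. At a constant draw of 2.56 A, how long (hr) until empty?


Step 1: remaining = SOC/100 * C_total = 54.24/100 * 31.45 = 17.058 Ah
Step 2: t = remaining / I = 17.058 / 2.56 = 6.663 hr

6.663 hr


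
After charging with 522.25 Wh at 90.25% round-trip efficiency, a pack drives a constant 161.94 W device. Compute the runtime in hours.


Step 1: E_discharge = eta/100 * E_charge = 90.25/100 * 522.25 = 471.33 Wh
Step 2: t = E_discharge / P = 471.33 / 161.94 = 2.911 hr

2.911 hr


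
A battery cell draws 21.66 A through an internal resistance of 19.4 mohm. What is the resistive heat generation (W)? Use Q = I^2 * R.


Convert: R = 19.4 mohm = 0.0194 ohm
I^2 = 469.16
Q = 469.16 * 0.0194 = 9.102 W

9.102 W


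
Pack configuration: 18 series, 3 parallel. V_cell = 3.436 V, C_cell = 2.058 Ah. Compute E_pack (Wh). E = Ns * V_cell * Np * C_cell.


V_pack = 18 * 3.436 = 61.848 V
C_pack = 3 * 2.058 = 6.174 Ah
E = V_pack * C_pack = 61.848 * 6.174 = 381.8 Wh

381.8 Wh


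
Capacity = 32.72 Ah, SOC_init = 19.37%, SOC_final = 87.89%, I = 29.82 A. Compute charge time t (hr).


delta_Ah = 32.72 * (87.89 - 19.37) / 100 = 22.42 Ah
t = delta_Ah / I = 22.42 / 29.82 = 0.7518 hr

0.7518 hr


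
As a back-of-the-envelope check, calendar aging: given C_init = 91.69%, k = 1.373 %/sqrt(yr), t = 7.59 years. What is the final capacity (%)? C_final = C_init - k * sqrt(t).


Step 1: sqrt(7.59 yr) = 2.755
Step 2: drop = 1.373 * 2.755 = 3.7826
Step 3: C_final = 91.69 - 3.7826 = 87.91%

87.91%


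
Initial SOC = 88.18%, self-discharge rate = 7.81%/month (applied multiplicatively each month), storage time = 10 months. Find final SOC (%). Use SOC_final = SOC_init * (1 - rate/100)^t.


decay = (1 - 7.81/100)^10 = 0.44344
SOC_final = 88.18 * 0.44344 = 39.10%

39.10%


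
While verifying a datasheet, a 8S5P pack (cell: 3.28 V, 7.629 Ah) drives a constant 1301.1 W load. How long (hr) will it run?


Step 1: E_pack = Ns * V_cell * Np * C_cell = 8 * 3.28 * 5 * 7.629 = 1000.9 Wh
Step 2: t = E_pack / P = 1000.9 / 1301.1 = 0.7693 hr

0.7693 hr


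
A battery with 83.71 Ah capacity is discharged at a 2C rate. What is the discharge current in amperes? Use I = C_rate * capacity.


At 2C: I = 2 * 83.71 Ah = 167.42 A

167.42 A


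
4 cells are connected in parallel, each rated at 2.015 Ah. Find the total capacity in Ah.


C_total = 4 * 2.015 = 8.06 Ah

8.06 Ah


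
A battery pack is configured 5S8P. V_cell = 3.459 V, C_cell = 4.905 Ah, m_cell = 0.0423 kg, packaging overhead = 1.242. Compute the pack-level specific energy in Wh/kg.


Step 1: V_pack = 5 * 3.459 = 17.295 V
Step 2: C_pack = 8 * 4.905 = 39.24 Ah
Step 3: E_pack = V_pack * C_pack = 17.295 * 39.24 = 678.66 Wh
Step 4: m_pack = 5 * 8 * 0.0423 * 1.242 = 2.1015 kg
Step 5: ED = E_pack / m_pack = 678.66 / 2.1015 = 322.9 Wh/kg

322.9 Wh/kg


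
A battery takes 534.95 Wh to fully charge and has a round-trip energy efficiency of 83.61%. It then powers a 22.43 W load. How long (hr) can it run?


Step 1: E_discharge = eta/100 * E_charge = 83.61/100 * 534.95 = 447.27 Wh
Step 2: t = E_discharge / P = 447.27 / 22.43 = 19.94 hr

19.94 hr


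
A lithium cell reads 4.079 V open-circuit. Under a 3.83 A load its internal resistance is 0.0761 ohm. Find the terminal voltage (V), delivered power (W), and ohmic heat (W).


Step 1: V_terminal = OCV - I*R = 4.079 - 3.83 * 0.0761 = 3.7875 V
Step 2: P_out = V_terminal * I = 3.7875 * 3.83 = 14.51 W
Step 3: Q = I^2 * R = 3.83^2 * 0.0761 = 1.116 W

V=3.7875 V, P=14.51 W, Q=1.116 W


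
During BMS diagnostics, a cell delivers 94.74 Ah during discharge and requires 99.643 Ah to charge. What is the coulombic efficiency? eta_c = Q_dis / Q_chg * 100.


Coulombic efficiency = 94.74/99.643 * 100% = 95.08%

95.08%


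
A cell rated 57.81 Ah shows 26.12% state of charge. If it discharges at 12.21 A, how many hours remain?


Step 1: remaining = SOC/100 * C_total = 26.12/100 * 57.81 = 15.1 Ah
Step 2: t = remaining / I = 15.1 / 12.21 = 1.237 hr

1.237 hr


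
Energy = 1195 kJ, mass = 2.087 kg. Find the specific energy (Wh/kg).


Convert: E = 1195 kJ = 331.94 Wh
ED = E / m = 331.94 / 2.087 = 159.1 Wh/kg

159.1 Wh/kg


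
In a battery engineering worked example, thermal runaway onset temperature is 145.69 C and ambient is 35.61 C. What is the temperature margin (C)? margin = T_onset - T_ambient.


Safety margin = 145.69 C - 35.61 C = 110.08 C

110.08 C


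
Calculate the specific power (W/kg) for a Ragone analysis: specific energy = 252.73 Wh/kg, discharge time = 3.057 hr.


Specific power = 252.73 Wh/kg / 3.057 hr = 82.67 W/kg

82.67 W/kg


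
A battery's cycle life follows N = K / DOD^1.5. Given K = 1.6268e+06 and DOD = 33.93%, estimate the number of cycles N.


Step 1: DOD^1.5 = 33.93^1.5 = 197.64
Step 2: N = 1.6268e+06 / 197.64 = 8231 cycles

8231 cycles


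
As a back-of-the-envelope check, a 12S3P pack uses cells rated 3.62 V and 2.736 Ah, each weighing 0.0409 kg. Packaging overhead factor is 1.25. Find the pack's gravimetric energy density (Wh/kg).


Step 1: V_pack = 12 * 3.62 = 43.44 V
Step 2: C_pack = 3 * 2.736 = 8.208 Ah
Step 3: E_pack = V_pack * C_pack = 43.44 * 8.208 = 356.56 Wh
Step 4: m_pack = 12 * 3 * 0.0409 * 1.25 = 1.8405 kg
Step 5: ED = E_pack / m_pack = 356.56 / 1.8405 = 193.7 Wh/kg

193.7 Wh/kg


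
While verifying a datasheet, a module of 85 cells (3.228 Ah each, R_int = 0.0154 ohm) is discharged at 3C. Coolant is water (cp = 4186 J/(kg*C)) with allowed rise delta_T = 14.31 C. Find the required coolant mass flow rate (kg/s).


Step 1: I = 3 * 3.228 = 9.684 A
Step 2: Q_cell = I^2 * R = 9.684^2 * 0.0154 = 1.4442 W
Step 3: Q_total = 85 * 1.4442 = 122.76 W
Step 4: m_dot = Q_total / (cp * dT) = 122.76 / (4186 * 14.31) = 0.002049 kg/s

0.002049 kg/s


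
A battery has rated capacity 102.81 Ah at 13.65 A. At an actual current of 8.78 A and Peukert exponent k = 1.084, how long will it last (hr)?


Step 1: t_rated = C / I_rated = 102.81 / 13.65 = 7.5319 hr
Step 2: ratio = 13.65 / 8.78 = 1.5547
Step 3: ratio^k = 1.5547^1.084 = 1.6134
Step 4: t = t_rated * ratio^k = 7.5319 * 1.6134 = 12.15 hr

12.15 hr


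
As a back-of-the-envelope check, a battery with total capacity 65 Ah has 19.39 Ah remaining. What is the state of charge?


SOC = (remaining / total) * 100 = (19.39 / 65) * 100 = 29.83%

29.83%


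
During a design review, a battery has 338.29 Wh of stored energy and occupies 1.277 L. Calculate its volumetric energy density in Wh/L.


Volumetric ED = 338.29 Wh / 1.277 L = 264.9 Wh/L

264.9 Wh/L


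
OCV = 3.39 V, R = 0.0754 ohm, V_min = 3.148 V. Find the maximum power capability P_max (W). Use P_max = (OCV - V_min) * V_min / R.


dV = OCV - V_min = 0.242 V (so I_max = dV / R)
P_max = dV * V_min / R = 0.242 * 3.148 / 0.0754 = 10.10 W

10.10 W


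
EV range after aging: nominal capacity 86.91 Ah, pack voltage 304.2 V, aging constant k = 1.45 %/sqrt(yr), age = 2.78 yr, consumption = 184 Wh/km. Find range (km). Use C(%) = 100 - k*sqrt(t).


Step 1: capacity retention = 100 - 1.45 * sqrt(2.78) = 100 - 1.45 * 1.6673 = 97.582%
Step 2: C_now = 86.91 * 97.582/100 = 84.809 Ah
Step 3: E_pack = V * C_now = 304.2 * 84.809 = 25799 Wh
Step 4: range = E_pack / consumption = 25799 / 184 = 140.2 km

140.2 km


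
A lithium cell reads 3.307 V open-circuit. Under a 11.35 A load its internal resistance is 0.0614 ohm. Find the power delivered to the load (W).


Step 1: V_terminal = OCV - I*R = 3.307 - 11.35 * 0.0614 = 2.6101 V
Step 2: P_out = V_terminal * I = 2.6101 * 11.35 = 29.62 W

29.62 W


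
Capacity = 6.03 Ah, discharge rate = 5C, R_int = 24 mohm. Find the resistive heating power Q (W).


Convert: R = 24 mohm = 0.024 ohm
Step 1: I = C_rate * capacity = 5 * 6.03 = 30.15 A
Step 2: Q = I^2 * R = 30.15^2 * 0.024 = 909.02 * 0.024 = 21.82 W

21.82 W


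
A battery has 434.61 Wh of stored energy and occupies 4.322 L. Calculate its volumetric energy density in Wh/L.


ED = E / V = 434.61 / 4.322 = 100.6 Wh/L

100.6 Wh/L


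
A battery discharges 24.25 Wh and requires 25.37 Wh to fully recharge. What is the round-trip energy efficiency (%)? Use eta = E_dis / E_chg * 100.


eta_e = E_dis / E_chg * 100 = 24.25 / 25.37 * 100 = 95.59%

95.59%


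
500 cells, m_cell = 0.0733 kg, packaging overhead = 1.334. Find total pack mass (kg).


m_pack = n * m_cell * overhead = 500 * 0.0733 * 1.334 = 48.89 kg

48.89 kg


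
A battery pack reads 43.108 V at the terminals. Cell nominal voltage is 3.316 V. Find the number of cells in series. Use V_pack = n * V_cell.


Rearranging: n = V_pack / V_cell = 43.108 / 3.316 = 13 cells

13


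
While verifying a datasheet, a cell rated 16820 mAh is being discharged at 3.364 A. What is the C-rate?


Convert: capacity = 16820 mAh = 16.82 Ah
C_rate = I / capacity = 3.364 / 16.82 = 0.2C

0.2C


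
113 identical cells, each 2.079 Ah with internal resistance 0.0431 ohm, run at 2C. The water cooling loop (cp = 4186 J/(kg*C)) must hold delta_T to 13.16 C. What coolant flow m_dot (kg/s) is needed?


Step 1: I = 2 * 2.079 = 4.158 A
Step 2: Q_cell = I^2 * R = 4.158^2 * 0.0431 = 0.74515 W
Step 3: Q_total = 113 * 0.74515 = 84.202 W
Step 4: m_dot = Q_total / (cp * dT) = 84.202 / (4186 * 13.16) = 0.001529 kg/s

0.001529 kg/s


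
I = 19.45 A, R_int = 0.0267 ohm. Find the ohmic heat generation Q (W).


Q = I^2 * R = 19.45^2 * 0.0267 = 10.10 W

10.10 W


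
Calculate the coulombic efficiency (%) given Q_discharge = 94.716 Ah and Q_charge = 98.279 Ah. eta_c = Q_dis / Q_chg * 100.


eta_c = Q_dis / Q_chg * 100 = 94.716 / 98.279 * 100 = 96.37%

96.37%


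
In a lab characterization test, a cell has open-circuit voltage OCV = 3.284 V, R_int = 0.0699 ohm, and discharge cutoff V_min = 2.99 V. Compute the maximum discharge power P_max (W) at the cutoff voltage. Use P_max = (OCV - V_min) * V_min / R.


P_max = (OCV - V_min) * V_min / R = (3.284 - 2.99) * 2.99 / 0.0699 = 0.294 * 2.99 / 0.0699 = 12.58 W

12.58 W


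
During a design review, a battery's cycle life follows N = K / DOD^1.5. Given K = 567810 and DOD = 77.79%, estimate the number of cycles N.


Step 1: DOD^1.5 = 77.79^1.5 = 686.1
Step 2: N = 567810 / 686.1 = 827.6 cycles

827.6 cycles


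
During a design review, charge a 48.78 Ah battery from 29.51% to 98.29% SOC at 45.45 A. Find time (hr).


Step 1: dSOC = 98.29% - 29.51% = 68.78%
Step 2: delta_Ah = 48.78 * 68.78 / 100 = 33.551 Ah
Step 3: t = 33.551 / 45.45 = 0.7382 hr

0.7382 hr


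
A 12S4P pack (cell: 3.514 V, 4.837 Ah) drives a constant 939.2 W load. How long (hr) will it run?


Step 1: E_pack = Ns * V_cell * Np * C_cell = 12 * 3.514 * 4 * 4.837 = 815.87 Wh
Step 2: t = E_pack / P = 815.87 / 939.2 = 0.8687 hr

0.8687 hr


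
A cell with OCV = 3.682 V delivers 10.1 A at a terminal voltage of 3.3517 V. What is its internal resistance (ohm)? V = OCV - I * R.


R = (OCV - V) / I = (3.682 - 3.3517) / 10.1 = 0.03270 ohm

0.03270 ohm


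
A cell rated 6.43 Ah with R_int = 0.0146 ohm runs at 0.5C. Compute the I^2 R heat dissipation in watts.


Step 1: I = C_rate * capacity = 0.5 * 6.43 = 3.215 A
Step 2: Q = I^2 * R = 3.215^2 * 0.0146 = 10.336 * 0.0146 = 0.1509 W

0.1509 W


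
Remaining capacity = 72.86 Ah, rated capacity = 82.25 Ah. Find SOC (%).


SOC = (remaining / total) * 100 = (72.86 / 82.25) * 100 = 88.58%

88.58%


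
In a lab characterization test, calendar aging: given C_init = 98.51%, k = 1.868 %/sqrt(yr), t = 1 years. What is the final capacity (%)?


Step 1: sqrt(1 yr) = 1
Step 2: drop = 1.868 * 1 = 1.868
Step 3: C_final = 98.51 - 1.868 = 96.64%

96.64%


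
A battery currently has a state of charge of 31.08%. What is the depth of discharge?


Complement of SOC: DOD = 100% - 31.08% = 68.92%

68.92%


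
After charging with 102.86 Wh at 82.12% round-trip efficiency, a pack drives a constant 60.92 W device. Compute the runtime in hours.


Step 1: E_discharge = eta/100 * E_charge = 82.12/100 * 102.86 = 84.469 Wh
Step 2: t = E_discharge / P = 84.469 / 60.92 = 1.387 hr

1.387 hr


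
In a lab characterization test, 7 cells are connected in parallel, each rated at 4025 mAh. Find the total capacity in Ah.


Convert: C_cell = 4025 mAh = 4.025 Ah
C_total = 7 * 4.025 = 28.175 Ah

28.175 Ah


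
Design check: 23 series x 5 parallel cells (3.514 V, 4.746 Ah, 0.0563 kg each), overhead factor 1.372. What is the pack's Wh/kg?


Step 1: V_pack = 23 * 3.514 = 80.822 V
Step 2: C_pack = 5 * 4.746 = 23.73 Ah
Step 3: E_pack = V_pack * C_pack = 80.822 * 23.73 = 1917.9 Wh
Step 4: m_pack = 23 * 5 * 0.0563 * 1.372 = 8.883 kg
Step 5: ED = E_pack / m_pack = 1917.9 / 8.883 = 215.9 Wh/kg

215.9 Wh/kg


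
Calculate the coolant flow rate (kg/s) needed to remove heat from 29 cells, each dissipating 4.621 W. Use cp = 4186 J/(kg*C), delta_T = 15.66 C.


Step 1: Total heat Q = 29 * 4.621 W = 134.01 W
Step 2: denom = cp * dT = 4186 * 15.66 = 65553
Step 3: m_dot = 134.01 / 65553 = 0.002044 kg/s

0.002044 kg/s


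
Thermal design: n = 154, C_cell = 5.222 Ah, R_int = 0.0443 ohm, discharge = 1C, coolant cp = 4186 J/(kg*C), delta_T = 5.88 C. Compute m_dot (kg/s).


Step 1: I = 1 * 5.222 = 5.222 A
Step 2: Q_cell = I^2 * R = 5.222^2 * 0.0443 = 1.208 W
Step 3: Q_total = 154 * 1.208 = 186.03 W
Step 4: m_dot = Q_total / (cp * dT) = 186.03 / (4186 * 5.88) = 0.007558 kg/s

0.007558 kg/s


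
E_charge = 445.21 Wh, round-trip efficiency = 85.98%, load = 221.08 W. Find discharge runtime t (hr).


Step 1: E_discharge = eta/100 * E_charge = 85.98/100 * 445.21 = 382.79 Wh
Step 2: t = E_discharge / P = 382.79 / 221.08 = 1.731 hr

1.731 hr


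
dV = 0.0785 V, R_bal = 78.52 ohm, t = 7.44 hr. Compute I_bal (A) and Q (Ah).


First, Ohm's law: I_bal = 0.0785 V / 78.52 ohm = 9.9975e-04 A
Then Q = I * t = 9.9975e-04 A * 7.44 hr = 0.007438 Ah

I=9.9975e-04 A, Q=0.007438 Ah


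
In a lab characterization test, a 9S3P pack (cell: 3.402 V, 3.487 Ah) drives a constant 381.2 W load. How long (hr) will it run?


Step 1: E_pack = Ns * V_cell * Np * C_cell = 9 * 3.402 * 3 * 3.487 = 320.29 Wh
Step 2: t = E_pack / P = 320.29 / 381.2 = 0.8402 hr

0.8402 hr


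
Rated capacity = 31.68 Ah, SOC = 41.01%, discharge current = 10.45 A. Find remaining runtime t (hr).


Step 1: remaining = SOC/100 * C_total = 41.01/100 * 31.68 = 12.992 Ah
Step 2: t = remaining / I = 12.992 / 10.45 = 1.243 hr

1.243 hr


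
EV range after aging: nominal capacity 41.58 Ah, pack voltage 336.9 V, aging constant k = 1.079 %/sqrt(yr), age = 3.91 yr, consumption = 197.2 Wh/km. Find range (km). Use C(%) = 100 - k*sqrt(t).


Step 1: capacity retention = 100 - 1.079 * sqrt(3.91) = 100 - 1.079 * 1.9774 = 97.866%
Step 2: C_now = 41.58 * 97.866/100 = 40.693 Ah
Step 3: E_pack = V * C_now = 336.9 * 40.693 = 13709 Wh
Step 4: range = E_pack / consumption = 13709 / 197.2 = 69.52 km

69.52 km


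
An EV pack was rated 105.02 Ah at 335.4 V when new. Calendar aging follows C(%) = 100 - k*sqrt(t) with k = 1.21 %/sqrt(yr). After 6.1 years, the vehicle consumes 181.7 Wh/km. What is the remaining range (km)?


Step 1: capacity retention = 100 - 1.21 * sqrt(6.1) = 100 - 1.21 * 2.4698 = 97.012%
Step 2: C_now = 105.02 * 97.012/100 = 101.88 Ah
Step 3: E_pack = V * C_now = 335.4 * 101.88 = 34171 Wh
Step 4: range = E_pack / consumption = 34171 / 181.7 = 188.1 km

188.1 km


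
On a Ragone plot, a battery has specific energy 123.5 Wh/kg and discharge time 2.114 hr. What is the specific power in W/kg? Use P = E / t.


P_specific = E / t = 123.5 / 2.114 = 58.42 W/kg

58.42 W/kg


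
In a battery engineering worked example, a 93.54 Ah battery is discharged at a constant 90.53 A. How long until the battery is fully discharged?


Runtime = 93.54 Ah / 90.53 A = 1.033 hr

1.033 hr


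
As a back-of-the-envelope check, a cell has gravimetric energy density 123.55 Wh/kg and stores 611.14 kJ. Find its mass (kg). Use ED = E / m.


Convert: E = 611.14 kJ = 169.76 Wh
m = E / ED = 169.76 / 123.55 = 1.374 kg

1.374 kg


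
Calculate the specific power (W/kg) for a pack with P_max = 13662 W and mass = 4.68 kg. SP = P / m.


SP = P / m = 13662 / 4.68 = 2919 W/kg

2919 W/kg


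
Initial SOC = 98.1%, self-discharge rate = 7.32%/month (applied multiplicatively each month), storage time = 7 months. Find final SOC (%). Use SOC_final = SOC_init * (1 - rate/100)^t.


decay = (1 - 7.32/100)^7 = 0.58736
SOC_final = 98.1 * 0.58736 = 57.62%

57.62%


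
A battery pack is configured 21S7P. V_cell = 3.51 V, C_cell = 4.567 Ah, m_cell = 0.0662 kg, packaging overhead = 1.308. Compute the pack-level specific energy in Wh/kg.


Step 1: V_pack = 21 * 3.51 = 73.71 V
Step 2: C_pack = 7 * 4.567 = 31.969 Ah
Step 3: E_pack = V_pack * C_pack = 73.71 * 31.969 = 2356.4 Wh
Step 4: m_pack = 21 * 7 * 0.0662 * 1.308 = 12.729 kg
Step 5: ED = E_pack / m_pack = 2356.4 / 12.729 = 185.1 Wh/kg

185.1 Wh/kg


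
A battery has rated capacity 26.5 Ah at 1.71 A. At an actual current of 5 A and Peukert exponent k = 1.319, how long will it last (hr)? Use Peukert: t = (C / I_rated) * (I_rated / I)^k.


Step 1: t_rated = C / I_rated = 26.5 / 1.71 = 15.497 hr
Step 2: ratio = 1.71 / 5 = 0.342
Step 3: ratio^k = 0.342^1.319 = 0.24287
Step 4: t = t_rated * ratio^k = 15.497 * 0.24287 = 3.764 hr

3.764 hr


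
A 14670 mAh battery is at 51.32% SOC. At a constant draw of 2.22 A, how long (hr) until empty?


Convert: C_total = 14670 mAh = 14.67 Ah
Step 1: remaining = SOC/100 * C_total = 51.32/100 * 14.67 = 7.5286 Ah
Step 2: t = remaining / I = 7.5286 / 2.22 = 3.391 hr

3.391 hr


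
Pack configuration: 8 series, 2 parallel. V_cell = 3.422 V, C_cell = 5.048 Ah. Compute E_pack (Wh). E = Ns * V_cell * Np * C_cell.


E = Ns * Vcell * Np * Ccell = 8 * 3.422 * 2 * 5.048 = 276.4 Wh

276.4 Wh


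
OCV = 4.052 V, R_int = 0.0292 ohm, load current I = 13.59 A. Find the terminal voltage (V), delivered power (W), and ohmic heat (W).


Step 1: V_terminal = OCV - I*R = 4.052 - 13.59 * 0.0292 = 3.6552 V
Step 2: P_out = V_terminal * I = 3.6552 * 13.59 = 49.67 W
Step 3: Q = I^2 * R = 13.59^2 * 0.0292 = 5.393 W

V=3.6552 V, P=49.67 W, Q=5.393 W


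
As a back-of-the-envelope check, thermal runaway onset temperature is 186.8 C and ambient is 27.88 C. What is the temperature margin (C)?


margin = T_onset - T_ambient = 186.8 - 27.88 = 158.92 C

158.92 C


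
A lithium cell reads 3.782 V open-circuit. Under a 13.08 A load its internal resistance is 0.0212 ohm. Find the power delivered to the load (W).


Step 1: V_terminal = OCV - I*R = 3.782 - 13.08 * 0.0212 = 3.5047 V
Step 2: P_out = V_terminal * I = 3.5047 * 13.08 = 45.84 W

45.84 W


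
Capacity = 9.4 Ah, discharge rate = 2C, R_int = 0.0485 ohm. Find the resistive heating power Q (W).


Step 1: I = C_rate * capacity = 2 * 9.4 = 18.8 A
Step 2: Q = I^2 * R = 18.8^2 * 0.0485 = 353.44 * 0.0485 = 17.14 W

17.14 W


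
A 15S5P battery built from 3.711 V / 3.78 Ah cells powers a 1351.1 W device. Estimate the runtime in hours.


Step 1: E_pack = Ns * V_cell * Np * C_cell = 15 * 3.711 * 5 * 3.78 = 1052.1 Wh
Step 2: t = E_pack / P = 1052.1 / 1351.1 = 0.7787 hr

0.7787 hr


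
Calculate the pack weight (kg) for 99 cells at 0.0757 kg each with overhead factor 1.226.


Cell mass sum = 99 * 0.0757 = 7.4943 kg
With overhead 1.226: m_pack = 7.4943 * 1.226 = 9.188 kg

9.188 kg


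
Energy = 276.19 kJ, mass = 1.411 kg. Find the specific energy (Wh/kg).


Convert: E = 276.19 kJ = 76.719 Wh
ED = E / m = 76.719 / 1.411 = 54.37 Wh/kg

54.37 Wh/kg


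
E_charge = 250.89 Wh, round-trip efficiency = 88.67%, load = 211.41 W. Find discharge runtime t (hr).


Step 1: E_discharge = eta/100 * E_charge = 88.67/100 * 250.89 = 222.46 Wh
Step 2: t = E_discharge / P = 222.46 / 211.41 = 1.052 hr

1.052 hr


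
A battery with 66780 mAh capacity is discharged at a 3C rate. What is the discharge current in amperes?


Convert: capacity = 66780 mAh = 66.78 Ah
At 3C: I = 3 * 66.78 Ah = 200.34 A

200.34 A


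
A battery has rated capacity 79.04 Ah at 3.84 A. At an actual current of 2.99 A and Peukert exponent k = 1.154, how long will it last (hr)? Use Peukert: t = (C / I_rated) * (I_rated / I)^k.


Step 1: t_rated = C / I_rated = 79.04 / 3.84 = 20.583 hr
Step 2: ratio = 3.84 / 2.99 = 1.2843
Step 3: ratio^k = 1.2843^1.154 = 1.3348
Step 4: t = t_rated * ratio^k = 20.583 * 1.3348 = 27.47 hr

27.47 hr


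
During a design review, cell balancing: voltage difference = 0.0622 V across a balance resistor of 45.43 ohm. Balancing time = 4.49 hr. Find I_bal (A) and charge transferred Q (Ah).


First, Ohm's law: I_bal = 0.0622 V / 45.43 ohm = 0.0013691 A
Then Q = I * t = 0.0013691 A * 4.49 hr = 0.006147 Ah

I=0.0013691 A, Q=0.006147 Ah


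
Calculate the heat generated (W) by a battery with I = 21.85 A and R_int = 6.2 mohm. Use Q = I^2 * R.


Convert: R = 6.2 mohm = 0.0062 ohm
Q = I^2 * R = 21.85^2 * 0.0062 = 2.960 W

2.960 W


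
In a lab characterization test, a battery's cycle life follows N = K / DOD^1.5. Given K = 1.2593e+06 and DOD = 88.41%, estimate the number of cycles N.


Step 1: DOD^1.5 = 88.41^1.5 = 831.29
Step 2: N = 1.2593e+06 / 831.29 = 1515 cycles

1515 cycles


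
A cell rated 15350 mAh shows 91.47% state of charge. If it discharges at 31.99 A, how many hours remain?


Convert: C_total = 15350 mAh = 15.35 Ah
Step 1: remaining = SOC/100 * C_total = 91.47/100 * 15.35 = 14.041 Ah
Step 2: t = remaining / I = 14.041 / 31.99 = 0.4389 hr

0.4389 hr


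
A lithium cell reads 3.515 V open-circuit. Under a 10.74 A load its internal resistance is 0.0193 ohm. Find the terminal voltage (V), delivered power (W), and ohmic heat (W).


Step 1: V_terminal = OCV - I*R = 3.515 - 10.74 * 0.0193 = 3.3077 V
Step 2: P_out = V_terminal * I = 3.3077 * 10.74 = 35.52 W
Step 3: Q = I^2 * R = 10.74^2 * 0.0193 = 2.226 W

V=3.3077 V, P=35.52 W, Q=2.226 W


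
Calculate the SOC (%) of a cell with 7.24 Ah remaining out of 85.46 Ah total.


SOC% = 7.24 / 85.46 * 100 = 8.472%

8.472%


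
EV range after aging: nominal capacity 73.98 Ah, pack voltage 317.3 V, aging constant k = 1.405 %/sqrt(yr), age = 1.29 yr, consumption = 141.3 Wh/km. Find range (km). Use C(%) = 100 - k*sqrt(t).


Step 1: capacity retention = 100 - 1.405 * sqrt(1.29) = 100 - 1.405 * 1.1358 = 98.404%
Step 2: C_now = 73.98 * 98.404/100 = 72.799 Ah
Step 3: E_pack = V * C_now = 317.3 * 72.799 = 23099 Wh
Step 4: range = E_pack / consumption = 23099 / 141.3 = 163.5 km

163.5 km


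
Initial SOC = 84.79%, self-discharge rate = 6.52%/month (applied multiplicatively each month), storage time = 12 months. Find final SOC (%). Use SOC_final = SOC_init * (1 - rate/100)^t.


decay = (1 - 6.52/100)^12 = 0.44527
SOC_final = 84.79 * 0.44527 = 37.75%

37.75%


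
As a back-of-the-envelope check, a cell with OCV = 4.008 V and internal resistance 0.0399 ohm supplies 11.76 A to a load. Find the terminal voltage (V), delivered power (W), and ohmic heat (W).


Step 1: V_terminal = OCV - I*R = 4.008 - 11.76 * 0.0399 = 3.5388 V
Step 2: P_out = V_terminal * I = 3.5388 * 11.76 = 41.62 W
Step 3: Q = I^2 * R = 11.76^2 * 0.0399 = 5.518 W

V=3.5388 V, P=41.62 W, Q=5.518 W


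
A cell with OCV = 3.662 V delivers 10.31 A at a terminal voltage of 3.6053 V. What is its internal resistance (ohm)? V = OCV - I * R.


R = (OCV - V) / I = (3.662 - 3.6053) / 10.31 = 0.005500 ohm

0.005500 ohm


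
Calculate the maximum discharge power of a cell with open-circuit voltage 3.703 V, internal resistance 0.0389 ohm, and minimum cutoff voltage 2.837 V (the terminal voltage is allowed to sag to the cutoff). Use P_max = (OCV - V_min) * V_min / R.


P_max = (OCV - V_min) * V_min / R = (3.703 - 2.837) * 2.837 / 0.0389 = 0.866 * 2.837 / 0.0389 = 63.16 W

63.16 W


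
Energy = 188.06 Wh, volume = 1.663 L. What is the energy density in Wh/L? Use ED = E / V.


Volumetric ED = 188.06 Wh / 1.663 L = 113.1 Wh/L

113.1 Wh/L


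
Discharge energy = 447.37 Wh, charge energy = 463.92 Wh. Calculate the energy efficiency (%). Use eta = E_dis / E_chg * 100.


Round-trip efficiency = 447.37/463.92 * 100% = 96.43%

96.43%


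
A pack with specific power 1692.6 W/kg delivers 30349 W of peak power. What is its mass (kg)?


m = P / SP = 30349 / 1692.6 = 17.93 kg

17.93 kg


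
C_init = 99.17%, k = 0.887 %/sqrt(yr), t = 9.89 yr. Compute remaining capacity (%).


sqrt(t) = sqrt(9.89) = 3.1448
C_final = 99.17 - 0.887 * 3.1448 = 96.38%

96.38%


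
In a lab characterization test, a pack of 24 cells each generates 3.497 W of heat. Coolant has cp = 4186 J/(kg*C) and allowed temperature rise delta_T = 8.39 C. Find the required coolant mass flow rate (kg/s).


Step 1: Total heat Q = 24 * 3.497 W = 83.928 W
Step 2: denom = cp * dT = 4186 * 8.39 = 35121
Step 3: m_dot = 83.928 / 35121 = 0.002390 kg/s

0.002390 kg/s


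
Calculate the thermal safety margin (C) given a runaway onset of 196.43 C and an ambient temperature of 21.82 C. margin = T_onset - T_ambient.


margin = T_onset - T_ambient = 196.43 - 21.82 = 174.61 C

174.61 C


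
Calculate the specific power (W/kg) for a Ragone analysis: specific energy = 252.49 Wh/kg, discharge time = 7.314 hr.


Specific power = 252.49 Wh/kg / 7.314 hr = 34.52 W/kg

34.52 W/kg


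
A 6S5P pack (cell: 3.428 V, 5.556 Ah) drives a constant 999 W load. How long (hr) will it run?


Step 1: E_pack = Ns * V_cell * Np * C_cell = 6 * 3.428 * 5 * 5.556 = 571.38 Wh
Step 2: t = E_pack / P = 571.38 / 999 = 0.5720 hr

0.5720 hr


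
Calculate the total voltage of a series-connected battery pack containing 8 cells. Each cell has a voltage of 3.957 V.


V_pack = n * V_cell = 8 * 3.957 = 31.656 V

31.656 V


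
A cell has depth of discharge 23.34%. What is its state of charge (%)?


SOC = 100 - DOD = 100 - 23.34 = 76.66%

76.66%


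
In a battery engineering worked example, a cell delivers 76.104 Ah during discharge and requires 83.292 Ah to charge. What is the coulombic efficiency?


Coulombic efficiency = 76.104/83.292 * 100% = 91.37%

91.37%


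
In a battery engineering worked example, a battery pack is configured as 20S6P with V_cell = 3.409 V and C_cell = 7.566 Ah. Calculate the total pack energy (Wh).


E = Ns * Vcell * Np * Ccell = 20 * 3.409 * 6 * 7.566 = 3095 Wh

3095 Wh


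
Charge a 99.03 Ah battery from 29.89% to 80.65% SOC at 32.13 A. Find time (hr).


delta_Ah = 99.03 * (80.65 - 29.89) / 100 = 50.268 Ah
t = delta_Ah / I = 50.268 / 32.13 = 1.565 hr

1.565 hr


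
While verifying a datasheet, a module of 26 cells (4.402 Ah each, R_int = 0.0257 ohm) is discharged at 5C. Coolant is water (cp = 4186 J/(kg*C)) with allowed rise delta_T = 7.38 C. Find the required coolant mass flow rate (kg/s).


Step 1: I = 5 * 4.402 = 22.01 A
Step 2: Q_cell = I^2 * R = 22.01^2 * 0.0257 = 12.45 W
Step 3: Q_total = 26 * 12.45 = 323.7 W
Step 4: m_dot = Q_total / (cp * dT) = 323.7 / (4186 * 7.38) = 0.01048 kg/s

0.01048 kg/s


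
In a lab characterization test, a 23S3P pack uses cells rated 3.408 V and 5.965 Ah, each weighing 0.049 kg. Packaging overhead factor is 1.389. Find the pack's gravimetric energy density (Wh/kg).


Step 1: V_pack = 23 * 3.408 = 78.384 V
Step 2: C_pack = 3 * 5.965 = 17.895 Ah
Step 3: E_pack = V_pack * C_pack = 78.384 * 17.895 = 1402.7 Wh
Step 4: m_pack = 23 * 3 * 0.049 * 1.389 = 4.6962 kg
Step 5: ED = E_pack / m_pack = 1402.7 / 4.6962 = 298.7 Wh/kg

298.7 Wh/kg


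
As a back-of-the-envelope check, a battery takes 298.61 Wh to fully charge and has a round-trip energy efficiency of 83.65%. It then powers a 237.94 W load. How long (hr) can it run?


Step 1: E_discharge = eta/100 * E_charge = 83.65/100 * 298.61 = 249.79 Wh
Step 2: t = E_discharge / P = 249.79 / 237.94 = 1.050 hr

1.050 hr


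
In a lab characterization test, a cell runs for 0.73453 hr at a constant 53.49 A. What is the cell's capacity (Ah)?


C = I * t = 53.49 * 0.73453 = 39.29 Ah

39.29 Ah


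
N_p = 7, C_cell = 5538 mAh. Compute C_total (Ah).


Convert: C_cell = 5538 mAh = 5.538 Ah
C_total = 7 * 5.538 = 38.766 Ah

38.766 Ah


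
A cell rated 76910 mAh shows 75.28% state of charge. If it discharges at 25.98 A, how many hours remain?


Convert: C_total = 76910 mAh = 76.91 Ah
Step 1: remaining = SOC/100 * C_total = 75.28/100 * 76.91 = 57.898 Ah
Step 2: t = remaining / I = 57.898 / 25.98 = 2.229 hr

2.229 hr


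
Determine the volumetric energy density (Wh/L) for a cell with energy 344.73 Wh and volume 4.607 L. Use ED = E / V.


Volumetric ED = 344.73 Wh / 4.607 L = 74.83 Wh/L

74.83 Wh/L


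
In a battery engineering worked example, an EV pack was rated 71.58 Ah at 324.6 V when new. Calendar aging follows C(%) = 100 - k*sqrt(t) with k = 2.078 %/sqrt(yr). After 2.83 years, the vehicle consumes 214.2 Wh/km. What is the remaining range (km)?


Step 1: capacity retention = 100 - 2.078 * sqrt(2.83) = 100 - 2.078 * 1.6823 = 96.504%
Step 2: C_now = 71.58 * 96.504/100 = 69.078 Ah
Step 3: E_pack = V * C_now = 324.6 * 69.078 = 22423 Wh
Step 4: range = E_pack / consumption = 22423 / 214.2 = 104.7 km

104.7 km


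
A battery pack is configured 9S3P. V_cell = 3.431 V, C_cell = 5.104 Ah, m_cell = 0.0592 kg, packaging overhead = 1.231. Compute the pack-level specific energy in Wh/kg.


Step 1: V_pack = 9 * 3.431 = 30.879 V
Step 2: C_pack = 3 * 5.104 = 15.312 Ah
Step 3: E_pack = V_pack * C_pack = 30.879 * 15.312 = 472.82 Wh
Step 4: m_pack = 9 * 3 * 0.0592 * 1.231 = 1.9676 kg
Step 5: ED = E_pack / m_pack = 472.82 / 1.9676 = 240.3 Wh/kg

240.3 Wh/kg


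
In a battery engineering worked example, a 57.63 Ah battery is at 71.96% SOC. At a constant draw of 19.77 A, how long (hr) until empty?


Step 1: remaining = SOC/100 * C_total = 71.96/100 * 57.63 = 41.471 Ah
Step 2: t = remaining / I = 41.471 / 19.77 = 2.098 hr

2.098 hr


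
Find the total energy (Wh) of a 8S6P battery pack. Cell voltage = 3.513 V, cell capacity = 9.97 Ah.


E = Ns * Vcell * Np * Ccell = 8 * 3.513 * 6 * 9.97 = 1681 Wh

1681 Wh


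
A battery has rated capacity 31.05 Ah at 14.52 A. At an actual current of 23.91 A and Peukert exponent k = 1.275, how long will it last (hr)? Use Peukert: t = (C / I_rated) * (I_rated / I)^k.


t_rated = C / I_rated = 31.05 / 14.52 = 2.1384 hr
(I_rated/I)^k = (0.60728)^1.275 = 0.52945
t = t_rated * (I_rated/I)^k = 2.1384 * 0.52945 = 1.132 hr

1.132 hr


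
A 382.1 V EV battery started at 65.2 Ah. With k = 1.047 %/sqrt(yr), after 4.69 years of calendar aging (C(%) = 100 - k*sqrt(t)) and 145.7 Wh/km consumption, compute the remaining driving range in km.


Step 1: capacity retention = 100 - 1.047 * sqrt(4.69) = 100 - 1.047 * 2.1656 = 97.733%
Step 2: C_now = 65.2 * 97.733/100 = 63.722 Ah
Step 3: E_pack = V * C_now = 382.1 * 63.722 = 24348 Wh
Step 4: range = E_pack / consumption = 24348 / 145.7 = 167.1 km

167.1 km


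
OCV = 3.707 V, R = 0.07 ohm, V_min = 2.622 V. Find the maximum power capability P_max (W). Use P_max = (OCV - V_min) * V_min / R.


dV = OCV - V_min = 1.085 V (so I_max = dV / R)
P_max = dV * V_min / R = 1.085 * 2.622 / 0.07 = 40.64 W

40.64 W


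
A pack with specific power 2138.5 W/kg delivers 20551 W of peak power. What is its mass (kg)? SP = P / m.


m = P / SP = 20551 / 2138.5 = 9.610 kg

9.610 kg


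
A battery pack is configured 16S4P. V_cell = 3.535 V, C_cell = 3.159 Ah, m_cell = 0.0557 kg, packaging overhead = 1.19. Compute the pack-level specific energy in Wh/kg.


Step 1: V_pack = 16 * 3.535 = 56.56 V
Step 2: C_pack = 4 * 3.159 = 12.636 Ah
Step 3: E_pack = V_pack * C_pack = 56.56 * 12.636 = 714.69 Wh
Step 4: m_pack = 16 * 4 * 0.0557 * 1.19 = 4.2421 kg
Step 5: ED = E_pack / m_pack = 714.69 / 4.2421 = 168.5 Wh/kg

168.5 Wh/kg


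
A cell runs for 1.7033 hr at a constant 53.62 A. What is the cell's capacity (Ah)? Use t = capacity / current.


C = I * t = 53.62 * 1.7033 = 91.33 Ah

91.33 Ah


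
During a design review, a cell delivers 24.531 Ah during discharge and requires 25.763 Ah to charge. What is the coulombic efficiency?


eta_c = Q_dis / Q_chg * 100 = 24.531 / 25.763 * 100 = 95.22%

95.22%


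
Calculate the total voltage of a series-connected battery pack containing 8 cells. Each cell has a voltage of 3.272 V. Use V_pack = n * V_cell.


Series voltages add: 8 * 3.272 V = 26.176 V

26.176 V


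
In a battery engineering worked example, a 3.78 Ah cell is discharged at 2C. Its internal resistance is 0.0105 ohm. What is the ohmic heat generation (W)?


Step 1: I = C_rate * capacity = 2 * 3.78 = 7.56 A
Step 2: Q = I^2 * R = 7.56^2 * 0.0105 = 57.154 * 0.0105 = 0.6001 W

0.6001 W


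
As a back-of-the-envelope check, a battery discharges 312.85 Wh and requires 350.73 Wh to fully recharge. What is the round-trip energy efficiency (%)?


Round-trip efficiency = 312.85/350.73 * 100% = 89.20%

89.20%


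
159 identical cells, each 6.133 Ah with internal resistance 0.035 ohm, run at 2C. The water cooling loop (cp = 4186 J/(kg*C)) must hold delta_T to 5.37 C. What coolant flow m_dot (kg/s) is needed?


Step 1: I = 2 * 6.133 = 12.266 A
Step 2: Q_cell = I^2 * R = 12.266^2 * 0.035 = 5.2659 W
Step 3: Q_total = 159 * 5.2659 = 837.28 W
Step 4: m_dot = Q_total / (cp * dT) = 837.28 / (4186 * 5.37) = 0.03725 kg/s

0.03725 kg/s


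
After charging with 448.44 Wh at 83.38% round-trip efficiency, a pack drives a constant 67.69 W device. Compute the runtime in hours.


Step 1: E_discharge = eta/100 * E_charge = 83.38/100 * 448.44 = 373.91 Wh
Step 2: t = E_discharge / P = 373.91 / 67.69 = 5.524 hr

5.524 hr


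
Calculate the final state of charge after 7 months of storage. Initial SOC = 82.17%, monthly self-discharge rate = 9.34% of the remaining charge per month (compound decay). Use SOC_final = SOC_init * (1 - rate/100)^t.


decay = (1 - 9.34/100)^7 = 0.5034
SOC_final = 82.17 * 0.5034 = 41.36%

41.36%


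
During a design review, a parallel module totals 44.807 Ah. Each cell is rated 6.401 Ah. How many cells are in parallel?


n = C_total / C_cell = 44.807 / 6.401 = 7

7


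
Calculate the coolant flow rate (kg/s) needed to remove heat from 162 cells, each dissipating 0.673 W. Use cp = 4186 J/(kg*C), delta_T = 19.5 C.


Q_total = 162 * 0.673 = 109.03 W
m_dot = Q_total / (cp * dT) = 109.03 / (4186 * 19.5) = 0.001336 kg/s

0.001336 kg/s


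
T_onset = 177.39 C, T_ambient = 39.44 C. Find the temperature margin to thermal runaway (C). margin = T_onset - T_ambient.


Safety margin = 177.39 C - 39.44 C = 137.95 C

137.95 C


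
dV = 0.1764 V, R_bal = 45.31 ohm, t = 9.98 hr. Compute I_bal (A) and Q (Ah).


I_bal = dV / R = 0.1764 / 45.31 = 0.0038932 A
Q = I_bal * t = 0.0038932 * 9.98 = 0.03885 Ah

I=0.0038932 A, Q=0.03885 Ah
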